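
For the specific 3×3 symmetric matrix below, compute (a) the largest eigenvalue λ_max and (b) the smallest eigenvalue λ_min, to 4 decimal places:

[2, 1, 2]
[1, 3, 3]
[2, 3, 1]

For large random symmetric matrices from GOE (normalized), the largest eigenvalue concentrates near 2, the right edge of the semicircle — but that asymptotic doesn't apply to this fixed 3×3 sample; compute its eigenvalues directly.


Since M is real symmetric, all three eigenvalues are real; they are the roots of det(λI − M) = λ³ − (tr M) λ² + s λ − det M, where s is the sum of the principal 2×2 minors.
tr M = 2 + 3 + 1 = 6.
s = (2·3 − 1²) + (2·1 − 2²) + (3·1 − 3²) = 5 + (-2) + (-6) = -3.
det M (expand along row 1) = 2·(-6) − 1·(-5) + 2·(-3) = -13.
Characteristic polynomial: λ³ − 6λ² − 3λ + 13 = 0.
Substitute λ = y + (tr M)/3 = y + 2.000000 to remove the quadratic term: y³ + p·y + q = 0 with p = s − (tr M)²/3 = -15.000000 and q = −2(tr M)³/27 + (tr M)·s/3 − det M = -9.000000.
Three real roots ⇒ use the trigonometric (Viète) form: r = 2√(−p/3) = 4.472136, φ = arccos(3q/(p·r)) = arccos(0.402492) = 1.156559 rad.
y_k = r·cos(φ/3 − 2πk/3) for k = 0, 1, 2 gives y = 4.143895, -0.615549, -3.528347.
λ_k = y_k + 2.000000 gives λ = 6.1439, 1.3845, -1.5283 (check: the sum is 6.0000 = tr M).

Hence λ_max = 6.1439 and λ_min = -1.5283.


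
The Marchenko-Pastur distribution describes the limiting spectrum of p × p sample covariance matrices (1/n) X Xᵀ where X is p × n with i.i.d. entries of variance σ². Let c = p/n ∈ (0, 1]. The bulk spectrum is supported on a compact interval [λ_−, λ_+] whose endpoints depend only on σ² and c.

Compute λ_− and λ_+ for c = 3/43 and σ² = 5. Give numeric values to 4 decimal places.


c = 3/43 = 0.069767; √c = 0.264135.
λ_− = σ² (1 − √c)² = 5 · (1 − 0.264135)² = 5 · (0.735865)² = 2.707484.
λ_+ = σ² (1 + √c)² = 5 · (1 + 0.264135)² = 5 · (1.264135)² = 7.990190.

Rounded to 4 decimal places: λ_− ≈ 2.7075, λ_+ ≈ 7.9902.


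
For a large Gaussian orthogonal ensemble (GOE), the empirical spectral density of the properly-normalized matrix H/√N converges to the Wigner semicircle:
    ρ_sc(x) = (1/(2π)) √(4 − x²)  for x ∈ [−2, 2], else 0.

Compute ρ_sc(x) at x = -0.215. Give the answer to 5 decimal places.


ρ_sc(x) = (1/(2π)) √(4 − x²). With x = -0.215:
  4 − x² = 4 − (-0.215)² = 4 − 0.046225 = 3.953775.
  √(4 − x²) = 1.988410.
  1/(2π) = 0.159155.
  ρ_sc(-0.215) = 0.159155 · 1.988410 = 0.316465.

Rounded to 5 decimal places: ρ_sc(-0.215) ≈ 0.31647.


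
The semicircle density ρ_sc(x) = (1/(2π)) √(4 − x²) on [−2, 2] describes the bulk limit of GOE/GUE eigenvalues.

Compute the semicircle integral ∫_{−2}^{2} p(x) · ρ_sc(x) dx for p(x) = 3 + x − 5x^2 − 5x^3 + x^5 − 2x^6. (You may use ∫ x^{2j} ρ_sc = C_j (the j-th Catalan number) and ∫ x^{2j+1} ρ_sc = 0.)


Write p(x) = Σ a_i x^i, split into monomials and integrate each against ρ_sc separately.
Using ∫ x^{2j} ρ_sc = C_j = (1/(j+1)) C(2j, j) (Catalan numbers) and ∫ x^{2j+1} ρ_sc = 0 (odd monomials vanish by symmetry):
  i = 0 (even): a_0 · C_{0} = 3 · 1 = 3
  i = 1 (odd): ∫ x^1 ρ_sc = 0 (vanishes)
  i = 2 (even): a_2 · C_{1} = -5 · 1 = -5
  i = 3 (odd): ∫ x^3 ρ_sc = 0 (vanishes)
  i = 5 (odd): ∫ x^5 ρ_sc = 0 (vanishes)
  i = 6 (even): a_6 · C_{3} = -2 · 5 = -10

Summing the contributions: ∫_{−2}^{2} p(x) ρ_sc(x) dx = 3 + (-5) + (-10) = -12.


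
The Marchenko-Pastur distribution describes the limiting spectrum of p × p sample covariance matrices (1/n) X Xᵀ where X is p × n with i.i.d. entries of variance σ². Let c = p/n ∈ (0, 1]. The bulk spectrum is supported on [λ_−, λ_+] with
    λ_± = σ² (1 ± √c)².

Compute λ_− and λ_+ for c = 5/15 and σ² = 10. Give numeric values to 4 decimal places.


c = 5/15 = 0.333333; √c = 0.577350.
λ_− = σ² (1 − √c)² = 10 · (1 − 0.577350)² = 10 · (0.422650)² = 1.786328.
λ_+ = σ² (1 + √c)² = 10 · (1 + 0.577350)² = 10 · (1.577350)² = 24.880339.

Rounded to 4 decimal places: λ_− ≈ 1.7863, λ_+ ≈ 24.8803.


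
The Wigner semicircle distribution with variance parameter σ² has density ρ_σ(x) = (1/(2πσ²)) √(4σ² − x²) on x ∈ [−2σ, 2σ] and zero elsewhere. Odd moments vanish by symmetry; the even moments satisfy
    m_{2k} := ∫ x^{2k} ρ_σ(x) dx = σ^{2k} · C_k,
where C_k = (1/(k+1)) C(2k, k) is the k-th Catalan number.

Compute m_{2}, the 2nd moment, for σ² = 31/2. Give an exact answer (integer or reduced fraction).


By the scaled semicircle moment identity, m_{2k} = σ^{2k} · C_k with k = 1.
C_1 = (1/(k+1)) · C(2k, k) = (1/2) · C(2, 1) = (1/2) · 2 = 1.
σ^{2k} = (σ²)^k = (31/2)^1 = 31/2.

Therefore m_{2} = σ^{2} · C_1 = (31/2) · 1 = 31/2.


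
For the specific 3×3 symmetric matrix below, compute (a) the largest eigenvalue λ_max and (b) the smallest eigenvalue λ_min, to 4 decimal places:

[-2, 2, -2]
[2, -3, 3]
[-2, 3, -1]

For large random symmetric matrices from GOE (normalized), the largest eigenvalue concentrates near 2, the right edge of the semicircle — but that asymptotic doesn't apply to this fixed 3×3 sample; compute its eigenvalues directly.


Since M is real symmetric, all three eigenvalues are real; they are the roots of det(λI − M) = λ³ − (tr M) λ² + s λ − det M, where s is the sum of the principal 2×2 minors.
tr M = -2 + (-3) + (-1) = -6.
s = ((-2)·(-3) − 2²) + ((-2)·(-1) − (-2)²) + ((-3)·(-1) − 3²) = 2 + (-2) + (-6) = -6.
det M (expand along row 1) = (-2)·(-6) − 2·4 + (-2)·0 = 4.
Characteristic polynomial: λ³ + 6λ² − 6λ − 4 = 0.
Substitute λ = y + (tr M)/3 = y − 2.000000 to remove the quadratic term: y³ + p·y + q = 0 with p = s − (tr M)²/3 = -18.000000 and q = −2(tr M)³/27 + (tr M)·s/3 − det M = 24.000000.
Three real roots ⇒ use the trigonometric (Viète) form: r = 2√(−p/3) = 4.898979, φ = arccos(3q/(p·r)) = arccos(-0.816497) = 2.526113 rad.
y_k = r·cos(φ/3 − 2πk/3) for k = 0, 1, 2 gives y = 3.262447, 1.533794, -4.796240.
λ_k = y_k − 2.000000 gives λ = 1.2624, -0.4662, -6.7962 (check: the sum is -6.0000 = tr M).

Hence λ_max = 1.2624 and λ_min = -6.7962.


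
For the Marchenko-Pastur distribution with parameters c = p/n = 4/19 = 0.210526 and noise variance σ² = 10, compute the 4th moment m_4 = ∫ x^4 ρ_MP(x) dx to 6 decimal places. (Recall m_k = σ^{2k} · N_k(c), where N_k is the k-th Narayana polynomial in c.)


E[X⁴] = σ⁸ (1 + 6c + 6c² + c³) (fourth MP moment). With σ² = 10 (so σ⁸ = 10000) and c = 4/19 = 0.210526: E[X⁴] = 10000 · (1 + 6·0.210526 + 6·(0.210526)² + (0.210526)³) = 10000 · 2.538417.

So E[X^4] = 25384.166788.


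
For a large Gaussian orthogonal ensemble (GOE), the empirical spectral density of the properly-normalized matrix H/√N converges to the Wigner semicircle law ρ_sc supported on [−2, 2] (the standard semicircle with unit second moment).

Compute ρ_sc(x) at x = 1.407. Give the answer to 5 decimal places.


ρ_sc(x) = (1/(2π)) √(4 − x²). With x = 1.407:
  4 − x² = 4 − (1.407)² = 4 − 1.979649 = 2.020351.
  √(4 − x²) = 1.421391.
  1/(2π) = 0.159155.
  ρ_sc(1.407) = 0.159155 · 1.421391 = 0.226221.

Rounded to 5 decimal places: ρ_sc(1.407) ≈ 0.22622.


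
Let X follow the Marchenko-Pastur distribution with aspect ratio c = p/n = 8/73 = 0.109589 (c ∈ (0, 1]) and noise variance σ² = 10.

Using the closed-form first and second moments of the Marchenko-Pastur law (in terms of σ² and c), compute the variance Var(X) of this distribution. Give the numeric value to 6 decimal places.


Recall the MP moments m_1 = E[X] = σ² and m_2 = E[X²] = σ⁴ (1 + c).
m_1 = E[X] = σ² = 10, so m_1² = 100.
m_2 = E[X²] = σ⁴ (1 + c) = 100 · (1 + 0.109589) = 100 · 1.109589 = 110.958904.
(Note m_2 − m_1² simplifies to c · σ⁴ = 0.109589 · 100.)

Var(X) = m_2 − m_1² = 110.958904 − 100 = 10.958904.


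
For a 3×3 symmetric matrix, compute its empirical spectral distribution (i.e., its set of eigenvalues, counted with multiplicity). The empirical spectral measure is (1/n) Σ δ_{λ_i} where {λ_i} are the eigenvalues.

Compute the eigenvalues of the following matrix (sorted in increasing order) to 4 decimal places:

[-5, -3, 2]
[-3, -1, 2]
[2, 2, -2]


Since M is real symmetric, all three eigenvalues are real; they are the roots of det(λI − M) = λ³ − (tr M) λ² + s λ − det M, where s is the sum of the principal 2×2 minors.
tr M = -5 + (-1) + (-2) = -8.
s = ((-5)·(-1) − (-3)²) + ((-5)·(-2) − 2²) + ((-1)·(-2) − 2²) = -4 + 6 + (-2) = 0.
det M (expand along row 1) = (-5)·(-2) − (-3)·2 + 2·(-4) = 8.
Characteristic polynomial: λ³ + 8λ² − 8 = 0.
Substitute λ = y + (tr M)/3 = y − 2.666667 to remove the quadratic term: y³ + p·y + q = 0 with p = s − (tr M)²/3 = -21.333333 and q = −2(tr M)³/27 + (tr M)·s/3 − det M = 29.925926.
Three real roots ⇒ use the trigonometric (Viète) form: r = 2√(−p/3) = 5.333333, φ = arccos(3q/(p·r)) = arccos(-0.789062) = 2.480078 rad.
y_k = r·cos(φ/3 − 2πk/3) for k = 0, 1, 2 gives y = 3.612334, 1.591864, -5.204198.
λ_k = y_k − 2.666667 gives λ = 0.9457, -1.0748, -7.8709 (check: the sum is -8.0000 = tr M).

Eigenvalues sorted in increasing order: [-7.8709, -1.0748, 0.9457].


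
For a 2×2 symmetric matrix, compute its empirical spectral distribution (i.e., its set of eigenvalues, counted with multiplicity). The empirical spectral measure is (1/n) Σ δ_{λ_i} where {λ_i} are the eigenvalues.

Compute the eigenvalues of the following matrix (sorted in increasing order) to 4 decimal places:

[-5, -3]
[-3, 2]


Since M is real symmetric, both eigenvalues are real; they are the roots of det(λI − M) = λ² − (tr M) λ + det M.
tr M = -5 + 2 = -3.
det M = (-5)·2 − (-3)² = -10 − 9 = -19.
Characteristic polynomial: λ² + 3λ − 19 = 0.
Discriminant Δ = (tr M)² − 4·det M = 9 − (-76) = 85; √Δ = 9.219544.
λ = (tr M ± √Δ)/2 = (-3 ± 9.219544)/2, giving (tr M − √Δ)/2 = -6.1098 and (tr M + √Δ)/2 = 3.1098.

Eigenvalues sorted in increasing order: [-6.1098, 3.1098].


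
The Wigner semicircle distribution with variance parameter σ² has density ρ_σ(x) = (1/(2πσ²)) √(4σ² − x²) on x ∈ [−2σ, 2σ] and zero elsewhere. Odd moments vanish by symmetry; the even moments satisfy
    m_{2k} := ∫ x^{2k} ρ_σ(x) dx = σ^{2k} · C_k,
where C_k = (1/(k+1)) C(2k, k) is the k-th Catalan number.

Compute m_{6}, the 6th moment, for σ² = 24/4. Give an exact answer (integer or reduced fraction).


By the scaled semicircle moment identity, m_{2k} = σ^{2k} · C_k with k = 3.
C_3 = (1/(k+1)) · C(2k, k) = (1/4) · C(6, 3) = (1/4) · 20 = 5.
σ^{2k} = (σ²)^k = (24/4)^3 = 216.

Therefore m_{6} = σ^{6} · C_3 = 216 · 5 = 1080.


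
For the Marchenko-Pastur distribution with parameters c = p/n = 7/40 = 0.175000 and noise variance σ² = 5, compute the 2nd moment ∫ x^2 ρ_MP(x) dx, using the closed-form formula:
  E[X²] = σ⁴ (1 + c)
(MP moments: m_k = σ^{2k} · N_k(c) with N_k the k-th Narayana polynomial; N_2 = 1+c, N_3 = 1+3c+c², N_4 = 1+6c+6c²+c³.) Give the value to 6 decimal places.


E[X²] = σ⁴ (1 + c) (second MP moment). With σ² = 5 (so σ⁴ = 25) and c = 7/40 = 0.175000: E[X²] = 25 · (1 + 0.175000) = 25 · 1.175000.

So E[X^2] = 29.375000.


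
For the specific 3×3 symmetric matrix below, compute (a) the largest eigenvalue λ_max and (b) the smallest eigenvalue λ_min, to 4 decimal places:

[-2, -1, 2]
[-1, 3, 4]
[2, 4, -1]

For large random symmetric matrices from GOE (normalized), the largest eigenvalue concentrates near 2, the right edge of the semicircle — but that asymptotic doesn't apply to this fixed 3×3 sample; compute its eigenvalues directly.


Since M is real symmetric, all three eigenvalues are real; they are the roots of det(λI − M) = λ³ − (tr M) λ² + s λ − det M, where s is the sum of the principal 2×2 minors.
tr M = -2 + 3 + (-1) = 0.
s = ((-2)·3 − (-1)²) + ((-2)·(-1) − 2²) + (3·(-1) − 4²) = -7 + (-2) + (-19) = -28.
det M (expand along row 1) = (-2)·(-19) − (-1)·(-7) + 2·(-10) = 11.
Characteristic polynomial: λ³ − 28λ − 11 = 0.
Substitute λ = y + (tr M)/3 = y + 0.000000 to remove the quadratic term: y³ + p·y + q = 0 with p = s − (tr M)²/3 = -28.000000 and q = −2(tr M)³/27 + (tr M)·s/3 − det M = -11.000000.
Three real roots ⇒ use the trigonometric (Viète) form: r = 2√(−p/3) = 6.110101, φ = arccos(3q/(p·r)) = arccos(0.192889) = 1.376691 rad.
y_k = r·cos(φ/3 − 2πk/3) for k = 0, 1, 2 gives y = 5.477960, -0.395059, -5.082901.
λ_k = y_k + 0.000000 gives λ = 5.4780, -0.3951, -5.0829 (check: the sum is 0.0000 = tr M).

Hence λ_max = 5.4780 and λ_min = -5.0829.


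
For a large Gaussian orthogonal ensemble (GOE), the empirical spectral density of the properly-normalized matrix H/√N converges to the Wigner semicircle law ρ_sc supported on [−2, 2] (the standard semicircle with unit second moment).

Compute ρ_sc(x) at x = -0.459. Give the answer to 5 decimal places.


ρ_sc(x) = (1/(2π)) √(4 − x²). With x = -0.459:
  4 − x² = 4 − (-0.459)² = 4 − 0.210681 = 3.789319.
  √(4 − x²) = 1.946617.
  1/(2π) = 0.159155.
  ρ_sc(-0.459) = 0.159155 · 1.946617 = 0.309814.

Rounded to 5 decimal places: ρ_sc(-0.459) ≈ 0.30981.


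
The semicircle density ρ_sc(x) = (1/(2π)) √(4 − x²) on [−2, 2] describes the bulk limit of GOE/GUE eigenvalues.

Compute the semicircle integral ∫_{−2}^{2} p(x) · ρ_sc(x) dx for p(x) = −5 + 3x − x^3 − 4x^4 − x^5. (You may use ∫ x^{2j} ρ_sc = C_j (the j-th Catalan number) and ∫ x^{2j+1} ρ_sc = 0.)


Write p(x) = Σ a_i x^i, split into monomials and integrate each against ρ_sc separately.
Using ∫ x^{2j} ρ_sc = C_j = (1/(j+1)) C(2j, j) (Catalan numbers) and ∫ x^{2j+1} ρ_sc = 0 (odd monomials vanish by symmetry):
  i = 0 (even): a_0 · C_{0} = -5 · 1 = -5
  i = 1 (odd): ∫ x^1 ρ_sc = 0 (vanishes)
  i = 3 (odd): ∫ x^3 ρ_sc = 0 (vanishes)
  i = 4 (even): a_4 · C_{2} = -4 · 2 = -8
  i = 5 (odd): ∫ x^5 ρ_sc = 0 (vanishes)

Summing the contributions: ∫_{−2}^{2} p(x) ρ_sc(x) dx = (-5) + (-8) = -13.


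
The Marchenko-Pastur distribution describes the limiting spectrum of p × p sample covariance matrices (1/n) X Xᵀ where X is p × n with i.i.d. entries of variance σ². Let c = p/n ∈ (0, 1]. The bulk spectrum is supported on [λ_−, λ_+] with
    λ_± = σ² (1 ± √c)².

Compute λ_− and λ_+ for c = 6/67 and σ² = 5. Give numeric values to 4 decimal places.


c = 6/67 = 0.089552; √c = 0.299253.
λ_− = σ² (1 − √c)² = 5 · (1 − 0.299253)² = 5 · (0.700747)² = 2.455233.
λ_+ = σ² (1 + √c)² = 5 · (1 + 0.299253)² = 5 · (1.299253)² = 8.440289.

Rounded to 4 decimal places: λ_− ≈ 2.4552, λ_+ ≈ 8.4403.


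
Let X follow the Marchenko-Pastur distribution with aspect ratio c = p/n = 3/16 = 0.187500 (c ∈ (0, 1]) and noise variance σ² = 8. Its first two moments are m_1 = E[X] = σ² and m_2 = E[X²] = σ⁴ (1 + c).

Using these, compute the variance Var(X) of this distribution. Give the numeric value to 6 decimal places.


m_1 = E[X] = σ² = 8, so m_1² = 64.
m_2 = E[X²] = σ⁴ (1 + c) = 64 · (1 + 0.187500) = 64 · 1.187500 = 76.000000.
(Note m_2 − m_1² simplifies to c · σ⁴ = 0.187500 · 64.)

Var(X) = m_2 − m_1² = 76.000000 − 64 = 12.000000.


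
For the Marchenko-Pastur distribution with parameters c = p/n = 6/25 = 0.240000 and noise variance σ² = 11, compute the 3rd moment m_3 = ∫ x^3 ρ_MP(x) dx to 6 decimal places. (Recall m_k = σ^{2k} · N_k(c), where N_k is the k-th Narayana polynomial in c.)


E[X³] = σ⁶ (1 + 3c + c²) (third MP moment). With σ² = 11 (so σ⁶ = 1331) and c = 6/25 = 0.240000: E[X³] = 1331 · (1 + 3·0.240000 + (0.240000)²) = 1331 · 1.777600.

So E[X^3] = 2365.985600.


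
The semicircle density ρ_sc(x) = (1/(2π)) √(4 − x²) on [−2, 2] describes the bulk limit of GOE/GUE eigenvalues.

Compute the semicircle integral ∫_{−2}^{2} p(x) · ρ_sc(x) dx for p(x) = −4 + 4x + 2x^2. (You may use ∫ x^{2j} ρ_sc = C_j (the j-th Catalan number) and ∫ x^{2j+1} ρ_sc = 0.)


Write p(x) = Σ a_i x^i, split into monomials and integrate each against ρ_sc separately.
Using ∫ x^{2j} ρ_sc = C_j = (1/(j+1)) C(2j, j) (Catalan numbers) and ∫ x^{2j+1} ρ_sc = 0 (odd monomials vanish by symmetry):
  i = 0 (even): a_0 · C_{0} = -4 · 1 = -4
  i = 1 (odd): ∫ x^1 ρ_sc = 0 (vanishes)
  i = 2 (even): a_2 · C_{1} = 2 · 1 = 2

Summing the contributions: ∫_{−2}^{2} p(x) ρ_sc(x) dx = (-4) + 2 = -2.


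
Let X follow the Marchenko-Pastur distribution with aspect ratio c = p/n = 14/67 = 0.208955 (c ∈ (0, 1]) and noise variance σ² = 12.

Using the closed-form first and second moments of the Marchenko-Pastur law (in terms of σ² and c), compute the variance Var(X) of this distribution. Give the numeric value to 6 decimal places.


Recall the MP moments m_1 = E[X] = σ² and m_2 = E[X²] = σ⁴ (1 + c).
m_1 = E[X] = σ² = 12, so m_1² = 144.
m_2 = E[X²] = σ⁴ (1 + c) = 144 · (1 + 0.208955) = 144 · 1.208955 = 174.089552.
(Note m_2 − m_1² simplifies to c · σ⁴ = 0.208955 · 144.)

Var(X) = m_2 − m_1² = 174.089552 − 144 = 30.089552.


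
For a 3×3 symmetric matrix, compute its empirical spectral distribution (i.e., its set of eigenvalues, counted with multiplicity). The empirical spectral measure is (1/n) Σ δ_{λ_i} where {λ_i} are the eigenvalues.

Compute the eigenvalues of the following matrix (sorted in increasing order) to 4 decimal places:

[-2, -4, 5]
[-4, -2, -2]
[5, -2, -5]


Since M is real symmetric, all three eigenvalues are real; they are the roots of det(λI − M) = λ³ − (tr M) λ² + s λ − det M, where s is the sum of the principal 2×2 minors.
tr M = -2 + (-2) + (-5) = -9.
s = ((-2)·(-2) − (-4)²) + ((-2)·(-5) − 5²) + ((-2)·(-5) − (-2)²) = -12 + (-15) + 6 = -21.
det M (expand along row 1) = (-2)·6 − (-4)·30 + 5·18 = 198.
Characteristic polynomial: λ³ + 9λ² − 21λ − 198 = 0.
Substitute λ = y + (tr M)/3 = y − 3.000000 to remove the quadratic term: y³ + p·y + q = 0 with p = s − (tr M)²/3 = -48.000000 and q = −2(tr M)³/27 + (tr M)·s/3 − det M = -81.000000.
Three real roots ⇒ use the trigonometric (Viète) form: r = 2√(−p/3) = 8.000000, φ = arccos(3q/(p·r)) = arccos(0.632812) = 0.885616 rad.
y_k = r·cos(φ/3 − 2πk/3) for k = 0, 1, 2 gives y = 7.653939, -1.811303, -5.842636.
λ_k = y_k − 3.000000 gives λ = 4.6539, -4.8113, -8.8426 (check: the sum is -9.0000 = tr M).

Eigenvalues sorted in increasing order: [-8.8426, -4.8113, 4.6539].


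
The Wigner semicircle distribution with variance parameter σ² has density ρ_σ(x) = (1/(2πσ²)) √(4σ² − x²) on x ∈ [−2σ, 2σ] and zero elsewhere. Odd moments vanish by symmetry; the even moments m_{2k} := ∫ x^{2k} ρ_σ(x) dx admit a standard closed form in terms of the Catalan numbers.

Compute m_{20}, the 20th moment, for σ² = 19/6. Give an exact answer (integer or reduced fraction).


By the scaled semicircle moment identity, m_{2k} = σ^{2k} · C_k with k = 10.
C_10 = (1/(k+1)) · C(2k, k) = (1/11) · C(20, 10) = (1/11) · 184756 = 16796.
σ^{2k} = (σ²)^k = (19/6)^10 = 6131066257801/60466176.

Therefore m_{20} = σ^{20} · C_10 = (6131066257801/60466176) · 16796 = 25744347216506399/15116544.


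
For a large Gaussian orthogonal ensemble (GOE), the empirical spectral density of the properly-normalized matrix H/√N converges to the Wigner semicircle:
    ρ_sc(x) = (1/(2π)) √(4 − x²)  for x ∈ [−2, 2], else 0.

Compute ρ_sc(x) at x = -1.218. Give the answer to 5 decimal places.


ρ_sc(x) = (1/(2π)) √(4 − x²). With x = -1.218:
  4 − x² = 4 − (-1.218)² = 4 − 1.483524 = 2.516476.
  √(4 − x²) = 1.586340.
  1/(2π) = 0.159155.
  ρ_sc(-1.218) = 0.159155 · 1.586340 = 0.252474.

Rounded to 5 decimal places: ρ_sc(-1.218) ≈ 0.25247.


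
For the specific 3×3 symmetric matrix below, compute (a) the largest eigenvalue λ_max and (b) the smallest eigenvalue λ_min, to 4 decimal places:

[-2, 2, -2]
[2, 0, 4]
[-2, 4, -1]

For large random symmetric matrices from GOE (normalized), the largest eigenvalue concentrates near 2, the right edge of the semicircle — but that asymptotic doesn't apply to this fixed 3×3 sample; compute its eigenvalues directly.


Since M is real symmetric, all three eigenvalues are real; they are the roots of det(λI − M) = λ³ − (tr M) λ² + s λ − det M, where s is the sum of the principal 2×2 minors.
tr M = -2 + 0 + (-1) = -3.
s = ((-2)·0 − 2²) + ((-2)·(-1) − (-2)²) + (0·(-1) − 4²) = -4 + (-2) + (-16) = -22.
det M (expand along row 1) = (-2)·(-16) − 2·6 + (-2)·8 = 4.
Characteristic polynomial: λ³ + 3λ² − 22λ − 4 = 0.
Substitute λ = y + (tr M)/3 = y − 1.000000 to remove the quadratic term: y³ + p·y + q = 0 with p = s − (tr M)²/3 = -25.000000 and q = −2(tr M)³/27 + (tr M)·s/3 − det M = 20.000000.
Three real roots ⇒ use the trigonometric (Viète) form: r = 2√(−p/3) = 5.773503, φ = arccos(3q/(p·r)) = arccos(-0.415692) = 1.999500 rad.
y_k = r·cos(φ/3 − 2πk/3) for k = 0, 1, 2 gives y = 4.537917, 0.822236, -5.360153.
λ_k = y_k − 1.000000 gives λ = 3.5379, -0.1778, -6.3602 (check: the sum is -3.0000 = tr M).

Hence λ_max = 3.5379 and λ_min = -6.3602.


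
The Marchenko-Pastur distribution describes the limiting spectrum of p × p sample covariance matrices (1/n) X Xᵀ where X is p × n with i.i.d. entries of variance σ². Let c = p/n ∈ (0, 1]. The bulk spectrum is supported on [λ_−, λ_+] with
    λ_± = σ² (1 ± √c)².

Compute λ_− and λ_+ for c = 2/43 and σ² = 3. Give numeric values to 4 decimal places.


c = 2/43 = 0.046512; √c = 0.215666.
λ_− = σ² (1 − √c)² = 3 · (1 − 0.215666)² = 3 · (0.784334)² = 1.845542.
λ_+ = σ² (1 + √c)² = 3 · (1 + 0.215666)² = 3 · (1.215666)² = 4.433528.

Rounded to 4 decimal places: λ_− ≈ 1.8455, λ_+ ≈ 4.4335.


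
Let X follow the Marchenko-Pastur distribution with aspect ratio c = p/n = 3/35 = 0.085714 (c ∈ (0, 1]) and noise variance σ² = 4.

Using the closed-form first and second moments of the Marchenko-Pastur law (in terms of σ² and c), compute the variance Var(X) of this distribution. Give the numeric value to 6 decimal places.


Recall the MP moments m_1 = E[X] = σ² and m_2 = E[X²] = σ⁴ (1 + c).
m_1 = E[X] = σ² = 4, so m_1² = 16.
m_2 = E[X²] = σ⁴ (1 + c) = 16 · (1 + 0.085714) = 16 · 1.085714 = 17.371429.
(Note m_2 − m_1² simplifies to c · σ⁴ = 0.085714 · 16.)

Var(X) = m_2 − m_1² = 17.371429 − 16 = 1.371429.


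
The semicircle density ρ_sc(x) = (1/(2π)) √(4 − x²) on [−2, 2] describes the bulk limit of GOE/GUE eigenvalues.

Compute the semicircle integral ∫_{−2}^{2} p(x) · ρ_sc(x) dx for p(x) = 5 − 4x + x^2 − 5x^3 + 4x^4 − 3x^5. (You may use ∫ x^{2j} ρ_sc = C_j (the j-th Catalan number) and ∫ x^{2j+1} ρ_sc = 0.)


Write p(x) = Σ a_i x^i, split into monomials and integrate each against ρ_sc separately.
Using ∫ x^{2j} ρ_sc = C_j = (1/(j+1)) C(2j, j) (Catalan numbers) and ∫ x^{2j+1} ρ_sc = 0 (odd monomials vanish by symmetry):
  i = 0 (even): a_0 · C_{0} = 5 · 1 = 5
  i = 1 (odd): ∫ x^1 ρ_sc = 0 (vanishes)
  i = 2 (even): a_2 · C_{1} = 1 · 1 = 1
  i = 3 (odd): ∫ x^3 ρ_sc = 0 (vanishes)
  i = 4 (even): a_4 · C_{2} = 4 · 2 = 8
  i = 5 (odd): ∫ x^5 ρ_sc = 0 (vanishes)

Summing the contributions: ∫_{−2}^{2} p(x) ρ_sc(x) dx = 5 + 1 + 8 = 14.


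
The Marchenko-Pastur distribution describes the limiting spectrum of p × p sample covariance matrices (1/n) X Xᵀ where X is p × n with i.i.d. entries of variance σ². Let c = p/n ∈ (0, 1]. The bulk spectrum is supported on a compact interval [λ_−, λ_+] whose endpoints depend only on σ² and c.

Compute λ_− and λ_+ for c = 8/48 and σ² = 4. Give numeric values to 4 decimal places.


c = 8/48 = 0.166667; √c = 0.408248.
λ_− = σ² (1 − √c)² = 4 · (1 − 0.408248)² = 4 · (0.591752)² = 1.400680.
λ_+ = σ² (1 + √c)² = 4 · (1 + 0.408248)² = 4 · (1.408248)² = 7.932653.

Rounded to 4 decimal places: λ_− ≈ 1.4007, λ_+ ≈ 7.9327.


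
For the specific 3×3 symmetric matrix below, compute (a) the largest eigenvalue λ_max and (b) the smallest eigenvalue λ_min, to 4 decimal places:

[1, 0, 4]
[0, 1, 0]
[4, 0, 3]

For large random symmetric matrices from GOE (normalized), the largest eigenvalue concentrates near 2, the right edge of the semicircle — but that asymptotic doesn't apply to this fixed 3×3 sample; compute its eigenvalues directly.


Since M is real symmetric, all three eigenvalues are real; they are the roots of det(λI − M) = λ³ − (tr M) λ² + s λ − det M, where s is the sum of the principal 2×2 minors.
tr M = 1 + 1 + 3 = 5.
s = (1·1 − 0²) + (1·3 − 4²) + (1·3 − 0²) = 1 + (-13) + 3 = -9.
det M (expand along row 1) = 1·3 − 0·0 + 4·(-4) = -13.
Characteristic polynomial: λ³ − 5λ² − 9λ + 13 = 0.
Substitute λ = y + (tr M)/3 = y + 1.666667 to remove the quadratic term: y³ + p·y + q = 0 with p = s − (tr M)²/3 = -17.333333 and q = −2(tr M)³/27 + (tr M)·s/3 − det M = -11.259259.
Three real roots ⇒ use the trigonometric (Viète) form: r = 2√(−p/3) = 4.807402, φ = arccos(3q/(p·r)) = arccos(0.405358) = 1.153426 rad.
y_k = r·cos(φ/3 − 2πk/3) for k = 0, 1, 2 gives y = 4.456439, -0.666667, -3.789772.
λ_k = y_k + 1.666667 gives λ = 6.1231, 1.0000, -2.1231 (check: the sum is 5.0000 = tr M).

Hence λ_max = 6.1231 and λ_min = -2.1231.


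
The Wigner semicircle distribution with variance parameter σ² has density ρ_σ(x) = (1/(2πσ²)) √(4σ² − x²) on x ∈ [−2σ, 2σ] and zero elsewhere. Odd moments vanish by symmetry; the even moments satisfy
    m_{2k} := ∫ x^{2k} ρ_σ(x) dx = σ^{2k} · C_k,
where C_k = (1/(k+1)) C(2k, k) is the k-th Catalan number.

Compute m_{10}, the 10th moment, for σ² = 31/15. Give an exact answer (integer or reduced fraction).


By the scaled semicircle moment identity, m_{2k} = σ^{2k} · C_k with k = 5.
C_5 = (1/(k+1)) · C(2k, k) = (1/6) · C(10, 5) = (1/6) · 252 = 42.
σ^{2k} = (σ²)^k = (31/15)^5 = 28629151/759375.

Therefore m_{10} = σ^{10} · C_5 = (28629151/759375) · 42 = 400808114/253125.


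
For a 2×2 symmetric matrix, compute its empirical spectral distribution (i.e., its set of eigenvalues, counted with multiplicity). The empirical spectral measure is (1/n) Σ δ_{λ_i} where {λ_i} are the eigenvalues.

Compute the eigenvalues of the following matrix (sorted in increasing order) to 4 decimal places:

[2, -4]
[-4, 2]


Since M is real symmetric, both eigenvalues are real; they are the roots of det(λI − M) = λ² − (tr M) λ + det M.
tr M = 2 + 2 = 4.
det M = 2·2 − (-4)² = 4 − 16 = -12.
Characteristic polynomial: λ² − 4λ − 12 = 0.
Discriminant Δ = (tr M)² − 4·det M = 16 − (-48) = 64; √Δ = 8.000000.
λ = (tr M ± √Δ)/2 = (4 ± 8.000000)/2, giving (tr M − √Δ)/2 = -2.0000 and (tr M + √Δ)/2 = 6.0000.

Eigenvalues sorted in increasing order: [-2.0000, 6.0000].


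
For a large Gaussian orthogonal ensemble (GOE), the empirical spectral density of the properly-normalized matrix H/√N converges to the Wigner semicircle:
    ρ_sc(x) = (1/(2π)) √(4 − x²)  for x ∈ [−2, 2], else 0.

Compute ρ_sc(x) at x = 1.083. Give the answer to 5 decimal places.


ρ_sc(x) = (1/(2π)) √(4 − x²). With x = 1.083:
  4 − x² = 4 − (1.083)² = 4 − 1.172889 = 2.827111.
  √(4 − x²) = 1.681401.
  1/(2π) = 0.159155.
  ρ_sc(1.083) = 0.159155 · 1.681401 = 0.267603.

Rounded to 5 decimal places: ρ_sc(1.083) ≈ 0.26760.


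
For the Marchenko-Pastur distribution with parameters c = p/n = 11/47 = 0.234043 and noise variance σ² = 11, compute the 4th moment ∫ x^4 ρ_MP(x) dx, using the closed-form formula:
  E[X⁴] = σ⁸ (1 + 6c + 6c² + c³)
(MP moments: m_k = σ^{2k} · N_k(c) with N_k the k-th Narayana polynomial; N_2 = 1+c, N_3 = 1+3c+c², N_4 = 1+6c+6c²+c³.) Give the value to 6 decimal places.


E[X⁴] = σ⁸ (1 + 6c + 6c² + c³) (fourth MP moment). With σ² = 11 (so σ⁸ = 14641) and c = 11/47 = 0.234043: E[X⁴] = 14641 · (1 + 6·0.234043 + 6·(0.234043)² + (0.234043)³) = 14641 · 2.745731.

So E[X^4] = 40200.243395.


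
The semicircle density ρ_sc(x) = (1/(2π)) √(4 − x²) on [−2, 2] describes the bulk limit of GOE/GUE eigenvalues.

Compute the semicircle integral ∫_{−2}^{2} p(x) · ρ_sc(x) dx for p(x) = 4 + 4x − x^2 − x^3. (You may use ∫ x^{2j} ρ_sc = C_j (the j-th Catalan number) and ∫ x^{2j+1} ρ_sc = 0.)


Write p(x) = Σ a_i x^i, split into monomials and integrate each against ρ_sc separately.
Using ∫ x^{2j} ρ_sc = C_j = (1/(j+1)) C(2j, j) (Catalan numbers) and ∫ x^{2j+1} ρ_sc = 0 (odd monomials vanish by symmetry):
  i = 0 (even): a_0 · C_{0} = 4 · 1 = 4
  i = 1 (odd): ∫ x^1 ρ_sc = 0 (vanishes)
  i = 2 (even): a_2 · C_{1} = -1 · 1 = -1
  i = 3 (odd): ∫ x^3 ρ_sc = 0 (vanishes)

Summing the contributions: ∫_{−2}^{2} p(x) ρ_sc(x) dx = 4 + (-1) = 3.


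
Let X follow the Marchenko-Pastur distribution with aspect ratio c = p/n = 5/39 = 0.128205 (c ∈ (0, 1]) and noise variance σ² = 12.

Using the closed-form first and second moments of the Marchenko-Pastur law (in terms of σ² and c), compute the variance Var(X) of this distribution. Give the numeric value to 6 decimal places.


Recall the MP moments m_1 = E[X] = σ² and m_2 = E[X²] = σ⁴ (1 + c).
m_1 = E[X] = σ² = 12, so m_1² = 144.
m_2 = E[X²] = σ⁴ (1 + c) = 144 · (1 + 0.128205) = 144 · 1.128205 = 162.461538.
(Note m_2 − m_1² simplifies to c · σ⁴ = 0.128205 · 144.)

Var(X) = m_2 − m_1² = 162.461538 − 144 = 18.461538.


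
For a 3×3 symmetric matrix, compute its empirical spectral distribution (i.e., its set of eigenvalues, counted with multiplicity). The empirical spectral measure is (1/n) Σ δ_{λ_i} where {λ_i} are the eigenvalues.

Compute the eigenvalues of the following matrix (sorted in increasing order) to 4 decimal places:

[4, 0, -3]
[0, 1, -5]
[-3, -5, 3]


Since M is real symmetric, all three eigenvalues are real; they are the roots of det(λI − M) = λ³ − (tr M) λ² + s λ − det M, where s is the sum of the principal 2×2 minors.
tr M = 4 + 1 + 3 = 8.
s = (4·1 − 0²) + (4·3 − (-3)²) + (1·3 − (-5)²) = 4 + 3 + (-22) = -15.
det M (expand along row 1) = 4·(-22) − 0·(-15) + (-3)·3 = -97.
Characteristic polynomial: λ³ − 8λ² − 15λ + 97 = 0.
Substitute λ = y + (tr M)/3 = y + 2.666667 to remove the quadratic term: y³ + p·y + q = 0 with p = s − (tr M)²/3 = -36.333333 and q = −2(tr M)³/27 + (tr M)·s/3 − det M = 19.074074.
Three real roots ⇒ use the trigonometric (Viète) form: r = 2√(−p/3) = 6.960204, φ = arccos(3q/(p·r)) = arccos(-0.226275) = 1.799049 rad.
y_k = r·cos(φ/3 − 2πk/3) for k = 0, 1, 2 gives y = 5.745751, 0.529050, -6.274801.
λ_k = y_k + 2.666667 gives λ = 8.4124, 3.1957, -3.6081 (check: the sum is 8.0000 = tr M).

Eigenvalues sorted in increasing order: [-3.6081, 3.1957, 8.4124].


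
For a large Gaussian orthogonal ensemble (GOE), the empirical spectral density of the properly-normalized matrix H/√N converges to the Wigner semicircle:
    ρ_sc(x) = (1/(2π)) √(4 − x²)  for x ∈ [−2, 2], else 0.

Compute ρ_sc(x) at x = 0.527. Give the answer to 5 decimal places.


ρ_sc(x) = (1/(2π)) √(4 − x²). With x = 0.527:
  4 − x² = 4 − (0.527)² = 4 − 0.277729 = 3.722271.
  √(4 − x²) = 1.929319.
  1/(2π) = 0.159155.
  ρ_sc(0.527) = 0.159155 · 1.929319 = 0.307061.

Rounded to 5 decimal places: ρ_sc(0.527) ≈ 0.30706.


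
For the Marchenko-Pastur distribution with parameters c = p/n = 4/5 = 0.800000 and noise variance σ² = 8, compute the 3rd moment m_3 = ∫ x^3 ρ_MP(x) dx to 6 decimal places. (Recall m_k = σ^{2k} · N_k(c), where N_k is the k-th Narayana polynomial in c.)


E[X³] = σ⁶ (1 + 3c + c²) (third MP moment). With σ² = 8 (so σ⁶ = 512) and c = 4/5 = 0.800000: E[X³] = 512 · (1 + 3·0.800000 + (0.800000)²) = 512 · 4.040000.

So E[X^3] = 2068.480000.


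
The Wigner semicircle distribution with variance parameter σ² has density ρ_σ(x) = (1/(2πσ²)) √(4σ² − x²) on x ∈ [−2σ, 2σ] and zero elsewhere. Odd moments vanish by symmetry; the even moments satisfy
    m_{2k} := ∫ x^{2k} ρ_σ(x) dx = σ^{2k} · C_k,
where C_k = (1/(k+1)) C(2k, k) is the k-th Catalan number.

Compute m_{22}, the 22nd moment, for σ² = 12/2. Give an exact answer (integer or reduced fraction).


By the scaled semicircle moment identity, m_{2k} = σ^{2k} · C_k with k = 11.
C_11 = (1/(k+1)) · C(2k, k) = (1/12) · C(22, 11) = (1/12) · 705432 = 58786.
σ^{2k} = (σ²)^k = (12/2)^11 = 362797056.

Therefore m_{22} = σ^{22} · C_11 = 362797056 · 58786 = 21327387734016.


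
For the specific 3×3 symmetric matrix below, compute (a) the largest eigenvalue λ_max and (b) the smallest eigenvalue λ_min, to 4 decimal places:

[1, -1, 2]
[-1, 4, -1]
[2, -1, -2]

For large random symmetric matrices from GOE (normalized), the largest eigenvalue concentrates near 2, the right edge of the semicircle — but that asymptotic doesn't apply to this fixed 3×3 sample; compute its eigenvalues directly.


Since M is real symmetric, all three eigenvalues are real; they are the roots of det(λI − M) = λ³ − (tr M) λ² + s λ − det M, where s is the sum of the principal 2×2 minors.
tr M = 1 + 4 + (-2) = 3.
s = (1·4 − (-1)²) + (1·(-2) − 2²) + (4·(-2) − (-1)²) = 3 + (-6) + (-9) = -12.
det M (expand along row 1) = 1·(-9) − (-1)·4 + 2·(-7) = -19.
Characteristic polynomial: λ³ − 3λ² − 12λ + 19 = 0.
Substitute λ = y + (tr M)/3 = y + 1.000000 to remove the quadratic term: y³ + p·y + q = 0 with p = s − (tr M)²/3 = -15.000000 and q = −2(tr M)³/27 + (tr M)·s/3 − det M = 5.000000.
Three real roots ⇒ use the trigonometric (Viète) form: r = 2√(−p/3) = 4.472136, φ = arccos(3q/(p·r)) = arccos(-0.223607) = 1.796310 rad.
y_k = r·cos(φ/3 − 2πk/3) for k = 0, 1, 2 gives y = 3.694116, 0.335859, -4.029975.
λ_k = y_k + 1.000000 gives λ = 4.6941, 1.3359, -3.0300 (check: the sum is 3.0000 = tr M).

Hence λ_max = 4.6941 and λ_min = -3.0300.


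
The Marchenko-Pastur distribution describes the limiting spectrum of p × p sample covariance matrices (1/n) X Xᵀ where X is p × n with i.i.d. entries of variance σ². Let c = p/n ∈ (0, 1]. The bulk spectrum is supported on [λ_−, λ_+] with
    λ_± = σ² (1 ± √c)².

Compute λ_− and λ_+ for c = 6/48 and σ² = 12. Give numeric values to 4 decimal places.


c = 6/48 = 0.125000; √c = 0.353553.
λ_− = σ² (1 − √c)² = 12 · (1 − 0.353553)² = 12 · (0.646447)² = 5.014719.
λ_+ = σ² (1 + √c)² = 12 · (1 + 0.353553)² = 12 · (1.353553)² = 21.985281.

Rounded to 4 decimal places: λ_− ≈ 5.0147, λ_+ ≈ 21.9853.


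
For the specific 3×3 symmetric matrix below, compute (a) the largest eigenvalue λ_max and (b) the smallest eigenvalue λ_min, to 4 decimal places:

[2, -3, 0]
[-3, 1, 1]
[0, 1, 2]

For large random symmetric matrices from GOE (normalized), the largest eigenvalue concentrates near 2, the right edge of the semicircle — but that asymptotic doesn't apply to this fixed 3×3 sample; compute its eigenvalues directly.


Since M is real symmetric, all three eigenvalues are real; they are the roots of det(λI − M) = λ³ − (tr M) λ² + s λ − det M, where s is the sum of the principal 2×2 minors.
tr M = 2 + 1 + 2 = 5.
s = (2·1 − (-3)²) + (2·2 − 0²) + (1·2 − 1²) = -7 + 4 + 1 = -2.
det M (expand along row 1) = 2·1 − (-3)·(-6) + 0·(-3) = -16.
Characteristic polynomial: λ³ − 5λ² − 2λ + 16 = 0.
Substitute λ = y + (tr M)/3 = y + 1.666667 to remove the quadratic term: y³ + p·y + q = 0 with p = s − (tr M)²/3 = -10.333333 and q = −2(tr M)³/27 + (tr M)·s/3 − det M = 3.407407.
Three real roots ⇒ use the trigonometric (Viète) form: r = 2√(−p/3) = 3.711843, φ = arccos(3q/(p·r)) = arccos(-0.266511) = 1.840568 rad.
y_k = r·cos(φ/3 − 2πk/3) for k = 0, 1, 2 gives y = 3.034895, 0.333333, -3.368229.
λ_k = y_k + 1.666667 gives λ = 4.7016, 2.0000, -1.7016 (check: the sum is 5.0000 = tr M).

Hence λ_max = 4.7016 and λ_min = -1.7016.


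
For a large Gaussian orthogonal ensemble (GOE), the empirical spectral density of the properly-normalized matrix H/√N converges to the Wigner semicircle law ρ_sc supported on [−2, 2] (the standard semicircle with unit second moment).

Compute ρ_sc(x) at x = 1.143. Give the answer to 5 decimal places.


ρ_sc(x) = (1/(2π)) √(4 − x²). With x = 1.143:
  4 − x² = 4 − (1.143)² = 4 − 1.306449 = 2.693551.
  √(4 − x²) = 1.641204.
  1/(2π) = 0.159155.
  ρ_sc(1.143) = 0.159155 · 1.641204 = 0.261206.

Rounded to 5 decimal places: ρ_sc(1.143) ≈ 0.26121.


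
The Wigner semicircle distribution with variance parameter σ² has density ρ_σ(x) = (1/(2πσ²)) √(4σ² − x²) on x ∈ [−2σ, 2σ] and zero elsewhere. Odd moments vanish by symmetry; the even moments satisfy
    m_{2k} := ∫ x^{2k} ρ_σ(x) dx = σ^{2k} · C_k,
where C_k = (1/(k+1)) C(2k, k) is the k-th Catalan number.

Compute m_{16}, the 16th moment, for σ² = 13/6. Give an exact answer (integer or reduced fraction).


By the scaled semicircle moment identity, m_{2k} = σ^{2k} · C_k with k = 8.
C_8 = (1/(k+1)) · C(2k, k) = (1/9) · C(16, 8) = (1/9) · 12870 = 1430.
σ^{2k} = (σ²)^k = (13/6)^8 = 815730721/1679616.

Therefore m_{16} = σ^{16} · C_8 = (815730721/1679616) · 1430 = 583247465515/839808.


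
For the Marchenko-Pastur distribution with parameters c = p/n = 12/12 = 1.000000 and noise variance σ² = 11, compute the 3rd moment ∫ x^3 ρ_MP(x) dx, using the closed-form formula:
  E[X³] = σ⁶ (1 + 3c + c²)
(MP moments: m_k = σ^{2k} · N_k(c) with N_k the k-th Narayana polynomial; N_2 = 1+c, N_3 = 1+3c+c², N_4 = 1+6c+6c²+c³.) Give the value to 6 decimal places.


E[X³] = σ⁶ (1 + 3c + c²) (third MP moment). With σ² = 11 (so σ⁶ = 1331) and c = 12/12 = 1.000000: E[X³] = 1331 · (1 + 3·1.000000 + (1.000000)²) = 1331 · 5.000000.

So E[X^3] = 6655.000000.


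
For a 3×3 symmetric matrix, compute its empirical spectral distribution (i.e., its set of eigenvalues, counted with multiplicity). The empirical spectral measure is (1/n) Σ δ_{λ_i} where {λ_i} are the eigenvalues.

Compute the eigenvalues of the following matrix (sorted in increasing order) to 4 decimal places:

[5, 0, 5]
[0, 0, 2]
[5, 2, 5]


Since M is real symmetric, all three eigenvalues are real; they are the roots of det(λI − M) = λ³ − (tr M) λ² + s λ − det M, where s is the sum of the principal 2×2 minors.
tr M = 5 + 0 + 5 = 10.
s = (5·0 − 0²) + (5·5 − 5²) + (0·5 − 2²) = 0 + 0 + (-4) = -4.
det M (expand along row 1) = 5·(-4) − 0·(-10) + 5·0 = -20.
Characteristic polynomial: λ³ − 10λ² − 4λ + 20 = 0.
Substitute λ = y + (tr M)/3 = y + 3.333333 to remove the quadratic term: y³ + p·y + q = 0 with p = s − (tr M)²/3 = -37.333333 and q = −2(tr M)³/27 + (tr M)·s/3 − det M = -67.407407.
Three real roots ⇒ use the trigonometric (Viète) form: r = 2√(−p/3) = 7.055337, φ = arccos(3q/(p·r)) = arccos(0.767740) = 0.695489 rad.
y_k = r·cos(φ/3 − 2πk/3) for k = 0, 1, 2 gives y = 6.866590, -2.029446, -4.837144.
λ_k = y_k + 3.333333 gives λ = 10.1999, 1.3039, -1.5038 (check: the sum is 10.0000 = tr M).

Eigenvalues sorted in increasing order: [-1.5038, 1.3039, 10.1999].


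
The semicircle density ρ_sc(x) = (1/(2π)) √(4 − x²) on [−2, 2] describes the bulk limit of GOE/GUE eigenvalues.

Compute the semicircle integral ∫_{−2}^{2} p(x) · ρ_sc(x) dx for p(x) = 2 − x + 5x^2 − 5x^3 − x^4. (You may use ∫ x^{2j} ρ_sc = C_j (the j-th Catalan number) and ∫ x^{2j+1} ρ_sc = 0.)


Write p(x) = Σ a_i x^i, split into monomials and integrate each against ρ_sc separately.
Using ∫ x^{2j} ρ_sc = C_j = (1/(j+1)) C(2j, j) (Catalan numbers) and ∫ x^{2j+1} ρ_sc = 0 (odd monomials vanish by symmetry):
  i = 0 (even): a_0 · C_{0} = 2 · 1 = 2
  i = 1 (odd): ∫ x^1 ρ_sc = 0 (vanishes)
  i = 2 (even): a_2 · C_{1} = 5 · 1 = 5
  i = 3 (odd): ∫ x^3 ρ_sc = 0 (vanishes)
  i = 4 (even): a_4 · C_{2} = -1 · 2 = -2

Summing the contributions: ∫_{−2}^{2} p(x) ρ_sc(x) dx = 2 + 5 + (-2) = 5.
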